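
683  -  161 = 522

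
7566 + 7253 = 14819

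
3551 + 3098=6649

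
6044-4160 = 1884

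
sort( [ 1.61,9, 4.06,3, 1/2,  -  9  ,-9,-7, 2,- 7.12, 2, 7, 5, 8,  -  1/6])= [ - 9, - 9,-7.12, - 7,-1/6, 1/2, 1.61, 2 , 2,3,4.06, 5, 7, 8, 9]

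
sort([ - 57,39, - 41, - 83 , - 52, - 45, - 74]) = [ - 83, - 74 , - 57, - 52, - 45, - 41, 39]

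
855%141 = 9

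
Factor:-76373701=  - 76373701^1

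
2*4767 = 9534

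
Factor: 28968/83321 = 2^3 *3^1 * 7^( - 1)*17^1 * 71^1* 11903^ ( - 1 )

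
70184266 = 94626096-24441830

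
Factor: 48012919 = 89^1*409^1*1319^1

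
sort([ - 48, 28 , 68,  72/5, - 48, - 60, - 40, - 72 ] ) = [ - 72, - 60,  -  48, - 48, - 40,72/5, 28, 68]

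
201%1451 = 201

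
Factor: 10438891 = 10438891^1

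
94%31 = 1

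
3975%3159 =816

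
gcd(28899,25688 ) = 3211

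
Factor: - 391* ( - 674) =263534= 2^1 * 17^1*23^1*337^1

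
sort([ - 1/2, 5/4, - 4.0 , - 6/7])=[ - 4.0, - 6/7 , - 1/2, 5/4]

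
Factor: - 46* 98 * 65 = - 293020= -  2^2*5^1*7^2* 13^1*23^1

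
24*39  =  936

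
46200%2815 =1160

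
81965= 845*97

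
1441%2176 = 1441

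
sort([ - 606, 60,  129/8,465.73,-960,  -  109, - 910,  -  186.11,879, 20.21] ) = [ - 960, - 910, - 606 , - 186.11, - 109, 129/8, 20.21, 60, 465.73, 879 ]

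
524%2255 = 524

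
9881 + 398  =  10279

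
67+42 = 109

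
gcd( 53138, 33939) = 1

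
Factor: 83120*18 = 2^5*3^2 * 5^1 * 1039^1 = 1496160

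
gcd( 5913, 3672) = 27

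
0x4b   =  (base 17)47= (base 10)75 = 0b1001011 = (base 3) 2210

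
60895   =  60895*1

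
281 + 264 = 545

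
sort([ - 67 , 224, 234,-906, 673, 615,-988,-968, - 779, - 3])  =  [ -988,  -  968, - 906, - 779, - 67, - 3,224, 234,615,673]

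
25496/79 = 25496/79 = 322.73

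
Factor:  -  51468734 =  - 2^1* 25734367^1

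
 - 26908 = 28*(- 961) 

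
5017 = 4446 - - 571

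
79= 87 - 8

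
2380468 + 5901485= 8281953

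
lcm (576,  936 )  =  7488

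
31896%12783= 6330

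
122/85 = 122/85 = 1.44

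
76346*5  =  381730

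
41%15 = 11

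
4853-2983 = 1870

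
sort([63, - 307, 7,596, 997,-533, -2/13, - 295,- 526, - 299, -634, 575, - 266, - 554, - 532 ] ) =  [  -  634, - 554,-533,- 532 , - 526,-307, - 299,-295, - 266, - 2/13,  7,  63, 575,  596,997]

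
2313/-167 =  - 14 + 25/167 = - 13.85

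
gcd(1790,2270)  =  10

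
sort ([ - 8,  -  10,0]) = [ -10 ,  -  8, 0 ]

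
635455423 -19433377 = 616022046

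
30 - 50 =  - 20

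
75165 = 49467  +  25698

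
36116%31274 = 4842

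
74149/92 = 805 + 89/92 = 805.97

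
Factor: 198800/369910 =280/521 = 2^3* 5^1*7^1*521^( - 1)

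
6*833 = 4998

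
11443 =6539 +4904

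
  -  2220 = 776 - 2996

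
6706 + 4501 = 11207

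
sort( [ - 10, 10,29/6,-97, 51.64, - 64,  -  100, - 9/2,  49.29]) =[ - 100, - 97, - 64,-10,-9/2, 29/6, 10, 49.29 , 51.64 ] 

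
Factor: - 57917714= - 2^1*28958857^1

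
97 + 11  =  108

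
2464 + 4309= 6773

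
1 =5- 4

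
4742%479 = 431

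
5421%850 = 321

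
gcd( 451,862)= 1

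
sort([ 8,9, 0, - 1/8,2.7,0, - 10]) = [ -10,-1/8,  0,0, 2.7, 8, 9]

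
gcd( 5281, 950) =1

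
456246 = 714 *639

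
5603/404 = 5603/404  =  13.87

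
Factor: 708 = 2^2*3^1*59^1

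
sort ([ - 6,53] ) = [ - 6  ,  53] 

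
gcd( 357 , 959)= 7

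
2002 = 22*91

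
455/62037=455/62037 = 0.01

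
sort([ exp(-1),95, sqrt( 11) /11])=[sqrt(11) /11 , exp ( - 1),95]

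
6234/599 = 6234/599 = 10.41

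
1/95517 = 1/95517 = 0.00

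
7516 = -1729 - -9245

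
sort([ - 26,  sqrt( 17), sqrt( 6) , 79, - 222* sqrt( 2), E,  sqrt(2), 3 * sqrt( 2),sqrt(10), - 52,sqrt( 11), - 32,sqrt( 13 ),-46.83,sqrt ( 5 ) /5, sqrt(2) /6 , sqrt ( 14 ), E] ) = [ -222*sqrt( 2 ), -52,  -  46.83,-32 , - 26,sqrt (2 ) /6, sqrt ( 5 ) /5, sqrt( 2 ), sqrt(6 ),E,E, sqrt( 10 ) , sqrt(11 ),sqrt( 13) , sqrt (14), sqrt(17 ),3 * sqrt( 2 ), 79]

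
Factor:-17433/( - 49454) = 2^( - 1 )*3^2*13^1*79^( -1)*149^1*313^(-1)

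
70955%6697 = 3985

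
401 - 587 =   -  186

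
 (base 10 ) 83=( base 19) 47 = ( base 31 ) 2l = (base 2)1010011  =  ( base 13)65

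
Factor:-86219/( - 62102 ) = 2^( - 1 ) * 7^1 * 109^1 * 113^1*31051^(- 1 ) 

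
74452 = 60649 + 13803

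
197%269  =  197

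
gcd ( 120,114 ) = 6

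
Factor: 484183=7^1*263^2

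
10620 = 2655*4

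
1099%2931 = 1099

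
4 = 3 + 1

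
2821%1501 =1320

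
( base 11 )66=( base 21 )39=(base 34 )24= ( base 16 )48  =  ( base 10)72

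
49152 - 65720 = - 16568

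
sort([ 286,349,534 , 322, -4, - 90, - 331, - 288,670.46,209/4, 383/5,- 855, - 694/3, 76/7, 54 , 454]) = [ - 855 , - 331, - 288, - 694/3, -90 , -4  ,  76/7 , 209/4, 54  ,  383/5,  286, 322, 349 , 454,534,670.46]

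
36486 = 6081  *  6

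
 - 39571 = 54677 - 94248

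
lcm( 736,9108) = 72864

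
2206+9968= 12174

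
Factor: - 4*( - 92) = 2^4  *  23^1 = 368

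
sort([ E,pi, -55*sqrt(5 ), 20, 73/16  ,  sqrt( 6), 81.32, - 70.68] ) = [ - 55*sqrt ( 5), - 70.68 , sqrt(6), E, pi,73/16 , 20, 81.32 ]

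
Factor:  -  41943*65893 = - 2763750099 = - 3^1* 11^1*31^1*41^1 * 131^1*503^1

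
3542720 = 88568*40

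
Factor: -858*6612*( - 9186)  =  2^4 * 3^3*11^1*13^1 * 19^1*29^1*1531^1 = 52113059856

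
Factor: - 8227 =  - 19^1*433^1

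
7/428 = 7/428  =  0.02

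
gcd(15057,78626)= 1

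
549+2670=3219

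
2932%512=372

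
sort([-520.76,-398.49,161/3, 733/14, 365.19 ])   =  [- 520.76, - 398.49, 733/14 , 161/3,  365.19 ]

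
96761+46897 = 143658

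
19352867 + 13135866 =32488733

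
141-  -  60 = 201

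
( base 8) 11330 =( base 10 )4824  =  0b1001011011000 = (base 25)7HO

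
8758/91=8758/91 =96.24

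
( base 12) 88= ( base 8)150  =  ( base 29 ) 3h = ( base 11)95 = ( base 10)104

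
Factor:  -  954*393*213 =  - 2^1*3^4 * 53^1*71^1 * 131^1 = -  79858386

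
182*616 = 112112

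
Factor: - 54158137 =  - 11^1*4923467^1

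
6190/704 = 3095/352 =8.79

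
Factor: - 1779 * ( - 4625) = 8227875  =  3^1*5^3*37^1*593^1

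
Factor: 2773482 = 2^1*3^1 * 17^1*27191^1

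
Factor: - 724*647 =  - 468428 = -2^2*181^1*647^1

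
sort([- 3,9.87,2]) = [ - 3, 2 , 9.87 ]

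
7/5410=7/5410=0.00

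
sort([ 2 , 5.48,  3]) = [2,  3,5.48]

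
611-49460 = -48849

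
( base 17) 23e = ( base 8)1203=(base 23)14m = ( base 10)643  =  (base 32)K3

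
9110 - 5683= 3427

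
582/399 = 194/133  =  1.46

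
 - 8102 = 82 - 8184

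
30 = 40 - 10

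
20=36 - 16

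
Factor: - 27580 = -2^2 * 5^1 * 7^1 * 197^1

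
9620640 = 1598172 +8022468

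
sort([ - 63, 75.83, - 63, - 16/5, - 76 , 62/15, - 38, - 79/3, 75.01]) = [ - 76, - 63, - 63,- 38,-79/3, - 16/5,62/15, 75.01, 75.83]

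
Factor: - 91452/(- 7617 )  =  30484/2539= 2^2 *2539^( - 1)*7621^1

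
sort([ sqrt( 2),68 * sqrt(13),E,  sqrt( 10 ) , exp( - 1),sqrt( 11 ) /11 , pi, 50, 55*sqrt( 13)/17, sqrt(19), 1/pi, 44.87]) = [ sqrt( 11) /11,1/pi , exp( - 1 ), sqrt( 2),E, pi, sqrt ( 10), sqrt(19 ),55*sqrt( 13)/17 , 44.87, 50, 68*sqrt( 13)]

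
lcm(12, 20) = 60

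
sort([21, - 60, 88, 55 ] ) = [ - 60, 21,  55 , 88] 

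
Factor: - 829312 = - 2^7*11^1*19^1 * 31^1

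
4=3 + 1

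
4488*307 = 1377816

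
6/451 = 6/451 = 0.01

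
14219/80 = 14219/80 = 177.74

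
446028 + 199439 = 645467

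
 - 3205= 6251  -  9456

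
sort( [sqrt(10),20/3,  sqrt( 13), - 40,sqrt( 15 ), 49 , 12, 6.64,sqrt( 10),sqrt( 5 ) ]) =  [ - 40,sqrt( 5) , sqrt(10) , sqrt( 10 ),sqrt(13), sqrt(15 ) , 6.64 , 20/3,12,49 ] 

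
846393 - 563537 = 282856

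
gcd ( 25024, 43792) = 6256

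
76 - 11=65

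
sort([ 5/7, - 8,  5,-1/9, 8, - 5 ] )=[ - 8, - 5, - 1/9,5/7, 5, 8]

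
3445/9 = 3445/9  =  382.78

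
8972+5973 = 14945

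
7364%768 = 452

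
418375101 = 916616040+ - 498240939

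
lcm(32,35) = 1120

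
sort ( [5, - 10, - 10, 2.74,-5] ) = [- 10, - 10,-5,2.74,5]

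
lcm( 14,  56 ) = 56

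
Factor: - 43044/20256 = -2^( - 3)*17^1 = - 17/8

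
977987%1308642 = 977987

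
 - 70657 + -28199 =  - 98856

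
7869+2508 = 10377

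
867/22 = 39 + 9/22 = 39.41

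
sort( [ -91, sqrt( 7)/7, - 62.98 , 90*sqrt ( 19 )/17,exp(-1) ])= [- 91, - 62.98, exp(  -  1), sqrt(7)/7 , 90*sqrt(19)/17]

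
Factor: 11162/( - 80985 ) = -2^1 *3^(  -  1)*5^(  -  1 ) * 5399^( - 1) * 5581^1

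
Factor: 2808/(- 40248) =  - 3/43  =  -  3^1 *43^( - 1)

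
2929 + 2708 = 5637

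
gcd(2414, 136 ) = 34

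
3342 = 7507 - 4165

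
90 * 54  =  4860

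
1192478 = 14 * 85177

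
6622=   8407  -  1785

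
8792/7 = 1256  =  1256.00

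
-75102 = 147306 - 222408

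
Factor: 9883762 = 2^1*7^1*19^1*73^1*509^1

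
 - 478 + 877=399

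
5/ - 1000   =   - 1+199/200 = -0.01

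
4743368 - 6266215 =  - 1522847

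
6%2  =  0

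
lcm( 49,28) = 196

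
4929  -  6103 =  - 1174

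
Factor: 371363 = 109^1*3407^1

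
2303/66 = 34 +59/66 = 34.89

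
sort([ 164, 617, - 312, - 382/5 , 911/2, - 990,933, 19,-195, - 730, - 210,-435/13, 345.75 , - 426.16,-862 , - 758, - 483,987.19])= [ - 990,-862, - 758,-730, - 483,  -  426.16,  -  312, - 210, - 195 , - 382/5, - 435/13, 19, 164, 345.75,911/2,617,  933, 987.19]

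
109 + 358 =467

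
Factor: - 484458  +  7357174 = 2^2*47^1*139^1*263^1 = 6872716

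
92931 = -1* (  -  92931)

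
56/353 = 56/353= 0.16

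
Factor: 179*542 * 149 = 14455682=2^1 * 149^1*179^1*271^1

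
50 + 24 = 74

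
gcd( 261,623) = 1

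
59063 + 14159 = 73222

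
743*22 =16346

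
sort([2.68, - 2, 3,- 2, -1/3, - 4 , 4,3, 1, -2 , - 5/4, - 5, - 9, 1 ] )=[ - 9, - 5 , - 4, - 2, - 2, - 2,-5/4, - 1/3, 1, 1, 2.68 , 3, 3, 4]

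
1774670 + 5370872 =7145542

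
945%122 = 91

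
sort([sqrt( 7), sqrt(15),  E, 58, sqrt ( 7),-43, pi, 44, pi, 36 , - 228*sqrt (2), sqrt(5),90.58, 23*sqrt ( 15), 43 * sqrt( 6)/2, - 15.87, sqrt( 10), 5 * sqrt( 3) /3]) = [ - 228* sqrt(2),-43, - 15.87, sqrt( 5),sqrt( 7), sqrt( 7), E,5 * sqrt( 3)/3,pi, pi, sqrt( 10), sqrt( 15 ), 36, 44,  43*sqrt( 6)/2,58, 23*sqrt(15 ),90.58]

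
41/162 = 41/162 = 0.25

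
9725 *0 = 0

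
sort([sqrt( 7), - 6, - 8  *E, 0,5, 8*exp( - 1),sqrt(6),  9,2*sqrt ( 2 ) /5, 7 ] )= [-8 * E,-6, 0, 2*sqrt( 2)/5, sqrt( 6),sqrt( 7)  ,  8*exp( - 1), 5,7,9]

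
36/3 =12 = 12.00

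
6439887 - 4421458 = 2018429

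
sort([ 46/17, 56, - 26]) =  [-26, 46/17, 56 ]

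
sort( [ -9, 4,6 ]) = [ - 9 , 4,6]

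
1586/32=793/16  =  49.56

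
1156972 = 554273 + 602699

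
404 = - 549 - -953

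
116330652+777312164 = 893642816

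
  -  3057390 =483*( - 6330)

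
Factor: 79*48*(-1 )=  -2^4 * 3^1*79^1=- 3792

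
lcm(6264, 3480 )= 31320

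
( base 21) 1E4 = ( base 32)N3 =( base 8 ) 1343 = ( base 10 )739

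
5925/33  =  1975/11 = 179.55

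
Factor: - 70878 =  - 2^1*3^1*11813^1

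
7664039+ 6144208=13808247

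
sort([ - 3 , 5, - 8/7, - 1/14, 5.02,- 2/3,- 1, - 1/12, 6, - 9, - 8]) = [ - 9 ,  -  8 , - 3,  -  8/7, - 1, - 2/3,-1/12, - 1/14,5,5.02,6]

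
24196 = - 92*( - 263 )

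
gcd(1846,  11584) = 2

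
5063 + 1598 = 6661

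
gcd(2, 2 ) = 2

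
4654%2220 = 214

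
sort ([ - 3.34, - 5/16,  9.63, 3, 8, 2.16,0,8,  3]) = [-3.34, - 5/16,0,2.16, 3, 3, 8,8,9.63] 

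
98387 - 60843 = 37544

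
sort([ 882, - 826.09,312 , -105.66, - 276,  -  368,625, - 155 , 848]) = [ - 826.09, - 368, - 276, - 155 , - 105.66, 312, 625, 848,882 ] 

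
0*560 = 0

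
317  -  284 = 33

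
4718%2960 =1758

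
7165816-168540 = 6997276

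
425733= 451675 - 25942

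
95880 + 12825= 108705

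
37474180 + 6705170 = 44179350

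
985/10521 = 985/10521 = 0.09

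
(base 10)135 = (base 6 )343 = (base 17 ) 7g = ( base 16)87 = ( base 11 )113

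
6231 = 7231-1000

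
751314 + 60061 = 811375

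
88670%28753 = 2411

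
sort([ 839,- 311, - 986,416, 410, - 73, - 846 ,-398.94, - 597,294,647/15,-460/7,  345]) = [-986, - 846, - 597, -398.94 , - 311, - 73,-460/7,647/15, 294, 345 , 410,416, 839 ] 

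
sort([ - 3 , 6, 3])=[ - 3,3,6 ] 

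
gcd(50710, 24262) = 2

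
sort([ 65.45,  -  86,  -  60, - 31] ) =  [ - 86,  -  60, - 31, 65.45] 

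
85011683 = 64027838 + 20983845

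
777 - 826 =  - 49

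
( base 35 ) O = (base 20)14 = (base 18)16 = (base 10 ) 24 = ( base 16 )18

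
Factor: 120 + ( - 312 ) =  - 2^6 * 3^1 = - 192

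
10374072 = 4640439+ 5733633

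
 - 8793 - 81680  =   - 90473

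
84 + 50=134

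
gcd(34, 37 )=1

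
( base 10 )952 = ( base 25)1d2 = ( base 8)1670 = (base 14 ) 4C0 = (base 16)3b8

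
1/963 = 1/963 = 0.00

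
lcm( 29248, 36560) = 146240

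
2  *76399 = 152798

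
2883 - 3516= - 633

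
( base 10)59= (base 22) 2f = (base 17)38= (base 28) 23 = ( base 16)3B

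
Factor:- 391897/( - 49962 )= 2^ (-1)*3^( -1 )*23^1*757^( - 1 ) * 1549^1 =35627/4542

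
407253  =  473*861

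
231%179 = 52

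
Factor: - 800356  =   - 2^2*19^1*10531^1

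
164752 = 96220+68532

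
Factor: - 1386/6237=  -  2/9 = -  2^1*3^( - 2 )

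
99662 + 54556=154218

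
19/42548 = 19/42548 = 0.00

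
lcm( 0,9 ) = 0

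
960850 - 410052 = 550798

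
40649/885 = 45 + 824/885 = 45.93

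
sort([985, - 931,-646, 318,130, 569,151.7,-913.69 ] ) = [ - 931,-913.69, - 646, 130, 151.7,318, 569,985] 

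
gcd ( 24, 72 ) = 24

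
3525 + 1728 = 5253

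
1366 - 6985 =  - 5619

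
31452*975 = 30665700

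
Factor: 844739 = 7^1*120677^1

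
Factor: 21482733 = 3^1*571^1*12541^1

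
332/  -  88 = - 83/22 = - 3.77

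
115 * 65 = 7475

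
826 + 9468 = 10294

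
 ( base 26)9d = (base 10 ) 247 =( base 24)a7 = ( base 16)F7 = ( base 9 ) 304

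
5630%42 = 2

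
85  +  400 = 485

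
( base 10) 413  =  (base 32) CT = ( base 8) 635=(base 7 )1130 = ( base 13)25A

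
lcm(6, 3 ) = 6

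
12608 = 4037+8571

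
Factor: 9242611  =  7^1*17^1*101^1*769^1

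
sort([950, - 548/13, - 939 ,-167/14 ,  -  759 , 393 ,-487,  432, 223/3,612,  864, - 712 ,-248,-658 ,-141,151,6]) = [-939,-759,-712, - 658 , - 487  ,-248 , - 141 , - 548/13 ,-167/14,6,223/3, 151,393,432, 612, 864, 950 ] 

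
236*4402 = 1038872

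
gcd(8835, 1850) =5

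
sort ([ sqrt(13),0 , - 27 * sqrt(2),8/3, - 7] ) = [ - 27*sqrt(2), - 7, 0, 8/3, sqrt(13) ] 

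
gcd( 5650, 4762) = 2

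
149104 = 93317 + 55787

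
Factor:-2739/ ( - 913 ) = 3= 3^1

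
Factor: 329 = 7^1*47^1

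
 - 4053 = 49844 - 53897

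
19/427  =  19/427= 0.04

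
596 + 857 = 1453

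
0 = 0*6223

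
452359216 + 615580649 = 1067939865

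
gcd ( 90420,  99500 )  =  20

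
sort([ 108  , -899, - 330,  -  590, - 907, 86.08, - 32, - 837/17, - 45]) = [ - 907, - 899,- 590, - 330, - 837/17, - 45,-32,  86.08,108]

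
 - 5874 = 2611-8485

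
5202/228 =867/38 = 22.82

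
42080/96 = 1315/3=438.33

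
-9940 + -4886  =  - 14826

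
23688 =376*63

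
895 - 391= 504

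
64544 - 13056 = 51488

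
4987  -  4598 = 389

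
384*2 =768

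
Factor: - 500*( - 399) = 2^2* 3^1*5^3*7^1 * 19^1 =199500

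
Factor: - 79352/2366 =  - 2^2*13^( - 1)*109^1 = - 436/13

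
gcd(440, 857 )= 1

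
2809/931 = 3 + 16/931 = 3.02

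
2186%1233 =953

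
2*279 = 558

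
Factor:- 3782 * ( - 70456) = 2^4*31^1*61^1* 8807^1= 266464592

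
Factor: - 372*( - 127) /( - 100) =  - 3^1*5^ ( - 2)*31^1*127^1  =  -11811/25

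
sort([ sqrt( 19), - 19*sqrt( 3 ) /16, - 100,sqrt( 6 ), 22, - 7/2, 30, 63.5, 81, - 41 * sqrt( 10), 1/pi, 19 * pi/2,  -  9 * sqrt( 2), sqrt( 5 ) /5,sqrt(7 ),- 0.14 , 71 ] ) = [  -  41 * sqrt( 10), -100, - 9 * sqrt( 2 ), - 7/2, - 19*sqrt( 3 ) /16,-0.14,1/pi, sqrt( 5 ) /5, sqrt(6), sqrt(7), sqrt( 19) , 22 , 19*pi/2,  30, 63.5,71 , 81]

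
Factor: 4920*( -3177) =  - 2^3*3^3*5^1*41^1*353^1 = - 15630840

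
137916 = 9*15324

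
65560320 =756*86720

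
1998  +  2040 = 4038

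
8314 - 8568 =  - 254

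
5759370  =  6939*830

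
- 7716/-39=197 + 11/13 = 197.85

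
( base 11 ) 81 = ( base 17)54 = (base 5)324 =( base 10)89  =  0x59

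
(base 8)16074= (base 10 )7228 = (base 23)DF6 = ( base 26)ai0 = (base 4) 1300330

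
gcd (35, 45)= 5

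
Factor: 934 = 2^1*467^1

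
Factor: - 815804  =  -2^2*11^1*18541^1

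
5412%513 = 282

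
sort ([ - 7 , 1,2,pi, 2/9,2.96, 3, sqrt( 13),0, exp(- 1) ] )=[-7 , 0,2/9, exp(-1), 1,2, 2.96 , 3, pi, sqrt( 13) ] 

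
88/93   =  88/93 = 0.95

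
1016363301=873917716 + 142445585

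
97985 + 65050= 163035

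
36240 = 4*9060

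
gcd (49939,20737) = 1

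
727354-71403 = 655951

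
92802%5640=2562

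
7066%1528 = 954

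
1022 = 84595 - 83573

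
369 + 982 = 1351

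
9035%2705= 920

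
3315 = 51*65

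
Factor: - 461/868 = - 2^( - 2 ) * 7^( - 1) * 31^( - 1)*461^1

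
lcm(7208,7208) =7208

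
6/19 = 6/19 =0.32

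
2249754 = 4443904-2194150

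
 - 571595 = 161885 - 733480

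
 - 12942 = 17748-30690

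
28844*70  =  2019080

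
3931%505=396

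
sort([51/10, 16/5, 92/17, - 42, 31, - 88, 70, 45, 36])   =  [ - 88, - 42,  16/5, 51/10, 92/17,  31, 36, 45, 70 ] 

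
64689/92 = 703  +  13/92 =703.14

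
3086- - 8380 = 11466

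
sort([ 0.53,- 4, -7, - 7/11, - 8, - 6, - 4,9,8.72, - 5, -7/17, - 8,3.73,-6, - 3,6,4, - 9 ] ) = [-9, - 8, - 8, - 7, -6, - 6 , - 5 , - 4, - 4, - 3,- 7/11, - 7/17,0.53, 3.73, 4,6,8.72, 9]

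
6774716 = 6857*988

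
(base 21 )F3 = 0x13E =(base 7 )633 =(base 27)BL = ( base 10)318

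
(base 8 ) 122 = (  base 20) 42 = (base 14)5C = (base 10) 82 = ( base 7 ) 145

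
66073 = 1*66073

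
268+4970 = 5238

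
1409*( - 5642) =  - 7949578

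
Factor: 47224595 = 5^1*11^1 * 19^1*45191^1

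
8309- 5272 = 3037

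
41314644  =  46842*882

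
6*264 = 1584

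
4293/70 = 61 + 23/70 = 61.33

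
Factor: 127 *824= 104648  =  2^3*103^1*127^1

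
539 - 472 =67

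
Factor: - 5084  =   - 2^2*31^1*41^1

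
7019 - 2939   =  4080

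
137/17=137/17= 8.06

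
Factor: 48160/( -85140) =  - 2^3*3^( - 2)*7^1 * 11^( - 1) = - 56/99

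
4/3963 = 4/3963= 0.00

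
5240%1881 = 1478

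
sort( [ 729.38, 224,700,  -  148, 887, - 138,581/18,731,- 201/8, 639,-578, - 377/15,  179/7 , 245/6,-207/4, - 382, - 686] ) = [ - 686, - 578, - 382, - 148, - 138, - 207/4, - 377/15, - 201/8 , 179/7, 581/18, 245/6,224, 639, 700, 729.38, 731,887]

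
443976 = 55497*8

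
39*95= 3705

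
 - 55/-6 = 55/6 = 9.17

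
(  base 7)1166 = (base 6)2012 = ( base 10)440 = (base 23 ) j3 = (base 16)1b8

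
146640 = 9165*16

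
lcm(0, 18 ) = 0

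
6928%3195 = 538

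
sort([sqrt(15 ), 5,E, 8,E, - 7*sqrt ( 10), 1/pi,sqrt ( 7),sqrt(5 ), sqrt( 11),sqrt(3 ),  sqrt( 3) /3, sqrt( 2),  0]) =[ - 7*sqrt(10), 0,1/pi, sqrt (3)/3, sqrt(2), sqrt( 3),sqrt( 5),  sqrt ( 7),  E,E, sqrt(11 ),sqrt(  15), 5, 8 ]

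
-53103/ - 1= 53103/1=53103.00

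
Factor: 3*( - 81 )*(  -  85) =3^5*5^1*17^1 = 20655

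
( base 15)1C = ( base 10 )27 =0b11011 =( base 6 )43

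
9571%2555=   1906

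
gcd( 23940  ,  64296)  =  684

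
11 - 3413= - 3402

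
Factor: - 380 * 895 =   -  2^2*5^2* 19^1 * 179^1 = -340100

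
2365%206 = 99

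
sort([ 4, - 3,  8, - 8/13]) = [ - 3, - 8/13,4, 8 ] 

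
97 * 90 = 8730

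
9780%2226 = 876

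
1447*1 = 1447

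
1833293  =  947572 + 885721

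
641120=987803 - 346683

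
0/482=0 = 0.00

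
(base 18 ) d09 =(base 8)10175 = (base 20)ab1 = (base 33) 3SU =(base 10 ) 4221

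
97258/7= 13894= 13894.00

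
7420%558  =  166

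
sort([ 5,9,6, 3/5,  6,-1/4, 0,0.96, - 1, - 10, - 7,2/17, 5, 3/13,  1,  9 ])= [ - 10,-7, - 1, - 1/4, 0, 2/17,3/13,  3/5 , 0.96, 1,  5,  5,6,6,  9, 9 ] 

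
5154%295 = 139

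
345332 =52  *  6641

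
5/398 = 5/398 = 0.01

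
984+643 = 1627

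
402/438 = 67/73 = 0.92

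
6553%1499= 557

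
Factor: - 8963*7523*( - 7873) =530865753577  =  7523^1*7873^1*8963^1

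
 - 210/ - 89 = 210/89 = 2.36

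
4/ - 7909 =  - 4/7909 = -0.00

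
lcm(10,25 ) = 50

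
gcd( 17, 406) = 1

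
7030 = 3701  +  3329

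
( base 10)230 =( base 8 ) 346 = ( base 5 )1410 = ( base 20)ba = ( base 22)aa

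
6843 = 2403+4440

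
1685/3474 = 1685/3474 = 0.49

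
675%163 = 23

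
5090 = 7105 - 2015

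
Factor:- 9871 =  - 9871^1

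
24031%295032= 24031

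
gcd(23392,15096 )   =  136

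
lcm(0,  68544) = 0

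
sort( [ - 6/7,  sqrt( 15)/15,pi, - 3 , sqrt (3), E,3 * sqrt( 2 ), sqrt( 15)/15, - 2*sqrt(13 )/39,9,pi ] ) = [-3, - 6/7, - 2*sqrt( 13)/39, sqrt( 15 )/15, sqrt(15) /15,sqrt(3),E,pi, pi,3*sqrt( 2 ) , 9]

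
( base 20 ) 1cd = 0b1010001101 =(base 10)653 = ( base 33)JQ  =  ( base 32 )KD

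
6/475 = 6/475 = 0.01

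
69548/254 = 34774/127 = 273.81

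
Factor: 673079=11^1*43^1*1423^1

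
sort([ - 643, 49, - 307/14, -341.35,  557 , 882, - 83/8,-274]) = [ - 643,-341.35, - 274,-307/14,  -  83/8 , 49 , 557,  882]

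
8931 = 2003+6928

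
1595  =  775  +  820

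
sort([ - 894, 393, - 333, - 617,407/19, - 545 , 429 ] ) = [  -  894,-617, - 545, - 333,407/19, 393, 429] 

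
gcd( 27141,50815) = 1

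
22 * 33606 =739332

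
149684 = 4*37421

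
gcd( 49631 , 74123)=1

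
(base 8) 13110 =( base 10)5704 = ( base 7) 22426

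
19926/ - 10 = -1993  +  2/5 = - 1992.60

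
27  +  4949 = 4976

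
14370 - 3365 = 11005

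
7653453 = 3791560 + 3861893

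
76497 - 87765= - 11268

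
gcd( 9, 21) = 3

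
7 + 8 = 15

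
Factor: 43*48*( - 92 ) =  - 2^6*3^1*23^1 * 43^1 = - 189888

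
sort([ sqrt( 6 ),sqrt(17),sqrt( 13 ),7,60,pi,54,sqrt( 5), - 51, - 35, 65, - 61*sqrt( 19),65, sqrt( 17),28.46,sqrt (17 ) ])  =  [ - 61*sqrt(19), - 51 , - 35,sqrt( 5),sqrt( 6),pi,sqrt(13), sqrt( 17 ), sqrt( 17),sqrt(17), 7, 28.46,  54,60, 65, 65] 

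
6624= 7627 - 1003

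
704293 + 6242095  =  6946388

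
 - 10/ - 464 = 5/232 = 0.02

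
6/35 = 6/35 = 0.17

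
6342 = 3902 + 2440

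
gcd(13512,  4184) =8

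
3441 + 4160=7601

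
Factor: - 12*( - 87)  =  2^2*3^2*29^1 = 1044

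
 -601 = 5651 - 6252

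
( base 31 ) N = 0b10111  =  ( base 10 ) 23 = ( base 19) 14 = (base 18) 15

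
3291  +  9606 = 12897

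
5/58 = 5/58 =0.09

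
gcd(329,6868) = 1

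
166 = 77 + 89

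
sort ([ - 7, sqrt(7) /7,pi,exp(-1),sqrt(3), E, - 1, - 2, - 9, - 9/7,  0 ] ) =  [ - 9,  -  7,  -  2 , - 9/7 , - 1, 0, exp( - 1 ),sqrt(7)/7, sqrt(3) , E,pi]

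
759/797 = 759/797 = 0.95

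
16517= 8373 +8144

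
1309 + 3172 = 4481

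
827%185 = 87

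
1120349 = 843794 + 276555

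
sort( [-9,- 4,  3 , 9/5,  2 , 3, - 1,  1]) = [ - 9, - 4 , - 1,1, 9/5,  2 , 3,  3 ] 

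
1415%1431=1415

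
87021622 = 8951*9722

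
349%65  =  24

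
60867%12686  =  10123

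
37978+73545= 111523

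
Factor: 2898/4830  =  3/5  =  3^1*5^( - 1)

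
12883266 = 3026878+9856388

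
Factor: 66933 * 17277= 3^4*13^1 * 37^1*67^1*443^1 = 1156401441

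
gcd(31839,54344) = 1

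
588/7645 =588/7645 = 0.08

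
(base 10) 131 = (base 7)245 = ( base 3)11212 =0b10000011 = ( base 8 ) 203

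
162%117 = 45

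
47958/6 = 7993 = 7993.00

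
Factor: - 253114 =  - 2^1*271^1*467^1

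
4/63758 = 2/31879 =0.00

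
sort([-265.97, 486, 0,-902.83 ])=[ - 902.83 ,-265.97, 0, 486 ] 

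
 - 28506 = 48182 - 76688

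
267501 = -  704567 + 972068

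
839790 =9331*90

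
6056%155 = 11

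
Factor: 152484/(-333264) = -97/212 = -  2^( -2) * 53^(-1)*97^1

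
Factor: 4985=5^1 * 997^1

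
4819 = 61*79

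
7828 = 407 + 7421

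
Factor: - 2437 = -2437^1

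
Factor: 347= 347^1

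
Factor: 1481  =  1481^1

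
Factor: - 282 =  - 2^1 * 3^1*47^1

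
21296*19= 404624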